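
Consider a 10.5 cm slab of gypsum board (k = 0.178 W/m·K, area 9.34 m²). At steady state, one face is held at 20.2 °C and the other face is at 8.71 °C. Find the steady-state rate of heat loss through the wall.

Q = kA·ΔT/L = 0.178 × 9.34 × |20.2 °C − 8.71 °C| / 0.105 = 182 W

Q = 182 W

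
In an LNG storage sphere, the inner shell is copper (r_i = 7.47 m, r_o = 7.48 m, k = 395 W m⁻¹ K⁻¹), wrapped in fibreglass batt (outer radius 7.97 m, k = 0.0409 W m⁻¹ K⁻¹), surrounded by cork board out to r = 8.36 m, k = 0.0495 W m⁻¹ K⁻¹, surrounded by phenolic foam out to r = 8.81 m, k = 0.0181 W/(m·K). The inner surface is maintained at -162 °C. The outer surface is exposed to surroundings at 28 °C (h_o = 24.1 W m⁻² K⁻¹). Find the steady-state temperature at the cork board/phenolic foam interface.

T = -69.7 °C

Series thermal resistances, inner to outer:
  R_copper = (1/7.47 − 1/7.48)/(4πk) = 1.790×10^-4/(4π·395) = 3.606×10^-8 K/W
  R_fibreglass batt = (1/7.48 − 1/7.97)/(4πk) = 0.008219/(4π·0.0409) = 0.01599 K/W
  R_cork board = (1/7.97 − 1/8.36)/(4πk) = 0.005853/(4π·0.0495) = 0.009410 K/W
  R_phenolic foam = (1/8.36 − 1/8.81)/(4πk) = 0.006110/(4π·0.0181) = 0.02686 K/W
  R_conv,out = 1/(4πr²h) = 1/(4π·8.81²·24.1) = 4.254×10^-5 K/W
ΣR = 3.606×10^-8 + 0.01599 + 0.009410 + 0.02686 + 4.254×10^-5 = 0.05230 K/W
Q = ΔT/ΣR = (-162 °C − 28 °C)/0.05230 = -3633 W
From the inner boundary to the cork board/phenolic foam interface, ΣR_partial = 0.02540 K/W.
T_interface = T_in − Q·ΣR_partial = -162 °C − (-3633)(0.02540) = -69.7 °C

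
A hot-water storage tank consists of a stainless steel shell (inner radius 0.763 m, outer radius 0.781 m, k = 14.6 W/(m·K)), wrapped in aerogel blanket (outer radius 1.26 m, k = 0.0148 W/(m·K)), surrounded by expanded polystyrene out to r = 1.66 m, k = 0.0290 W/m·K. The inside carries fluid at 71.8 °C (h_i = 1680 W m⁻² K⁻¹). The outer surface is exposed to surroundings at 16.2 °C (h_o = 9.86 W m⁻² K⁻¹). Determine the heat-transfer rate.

Series thermal resistances, inner to outer:
  R_conv,in = 1/(4πr²h) = 1/(4π·0.763²·1680) = 8.136×10^-5 K/W
  R_stainless steel = (1/0.763 − 1/0.781)/(4πk) = 0.03021/(4π·14.6) = 1.646×10^-4 K/W
  R_aerogel blanket = (1/0.781 − 1/1.26)/(4πk) = 0.4868/(4π·0.0148) = 2.617 K/W
  R_expanded polystyrene = (1/1.26 − 1/1.66)/(4πk) = 0.1912/(4π·0.0290) = 0.5248 K/W
  R_conv,out = 1/(4πr²h) = 1/(4π·1.66²·9.86) = 0.002929 K/W
ΣR = 8.136×10^-5 + 1.646×10^-4 + 2.617 + 0.5248 + 0.002929 = 3.145 K/W
Q = ΔT/ΣR = (71.8 °C − 16.2 °C)/3.145 = 17.7 W

Q = 17.7 W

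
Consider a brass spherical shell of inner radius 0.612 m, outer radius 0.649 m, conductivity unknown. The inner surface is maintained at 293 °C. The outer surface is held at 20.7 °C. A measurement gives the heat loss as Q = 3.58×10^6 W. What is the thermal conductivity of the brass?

k = 97.5 W/m·K

ΣR = ΔT/Q = |293 − 20.7|/3.58×10^6 = 7.606×10^-5 K/W
(1/r₁−1/r₂)/(4πk) = 7.606×10^-5 ⇒ k = 0.09315/(4π·7.606×10^-5) = 97.5 W/m·K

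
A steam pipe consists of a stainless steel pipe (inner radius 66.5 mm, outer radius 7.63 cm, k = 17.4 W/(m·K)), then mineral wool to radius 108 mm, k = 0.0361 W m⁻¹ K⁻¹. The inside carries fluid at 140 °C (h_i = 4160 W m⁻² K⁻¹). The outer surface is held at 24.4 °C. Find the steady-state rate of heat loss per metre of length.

Resistance network (inner→outer):
  R'_conv,in = 1/(2πr h) = 1/(2π·0.0665·4160) = 5.753×10^-4 m·K/W
  R'_stainless steel = ln(0.0763/0.0665)/(2πk) = 0.1375/(2π·17.4) = 0.001257 m·K/W
  R'_mineral wool = ln(0.108/0.0763)/(2πk) = 0.3475/(2π·0.0361) = 1.532 m·K/W
ΣR = 5.753×10^-4 + 0.001257 + 1.532 = 1.534 m·K/W
Q' = ΔT/ΣR = (140 °C − 24.4 °C)/1.534 = 75.4 W/m

Q' = 75.4 W/m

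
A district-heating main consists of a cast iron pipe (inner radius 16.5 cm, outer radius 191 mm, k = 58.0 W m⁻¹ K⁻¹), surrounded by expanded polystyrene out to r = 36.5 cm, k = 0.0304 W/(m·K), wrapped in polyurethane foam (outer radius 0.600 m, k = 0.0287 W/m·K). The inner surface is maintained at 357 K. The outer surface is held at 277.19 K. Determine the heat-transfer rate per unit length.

Resistance network (inner→outer):
  R'_cast iron = ln(0.191/0.165)/(2πk) = 0.1463/(2π·58.0) = 4.015×10^-4 m·K/W
  R'_expanded polystyrene = ln(0.365/0.191)/(2πk) = 0.6476/(2π·0.0304) = 3.391 m·K/W
  R'_polyurethane foam = ln(0.600/0.365)/(2πk) = 0.4970/(2π·0.0287) = 2.756 m·K/W
ΣR = 4.015×10^-4 + 3.391 + 2.756 = 6.147 m·K/W
Q' = ΔT/ΣR = (357 K − 277.19 K)/6.147 = 13.0 W/m

Q' = 13.0 W/m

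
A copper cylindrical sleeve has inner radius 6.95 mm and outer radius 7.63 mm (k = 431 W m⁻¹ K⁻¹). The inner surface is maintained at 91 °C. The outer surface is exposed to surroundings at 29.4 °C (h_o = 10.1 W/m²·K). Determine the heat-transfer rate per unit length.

Q' = 29.8 W/m

Series thermal resistances, inner to outer:
  R'_copper = ln(0.00763/0.00695)/(2πk) = 0.09335/(2π·431) = 3.447×10^-5 m·K/W
  R'_conv,out = 1/(2πr h) = 1/(2π·0.00763·10.1) = 2.065 m·K/W
ΣR = 3.447×10^-5 + 2.065 = 2.065 m·K/W
Q' = ΔT/ΣR = (91 °C − 29.4 °C)/2.065 = 29.8 W/m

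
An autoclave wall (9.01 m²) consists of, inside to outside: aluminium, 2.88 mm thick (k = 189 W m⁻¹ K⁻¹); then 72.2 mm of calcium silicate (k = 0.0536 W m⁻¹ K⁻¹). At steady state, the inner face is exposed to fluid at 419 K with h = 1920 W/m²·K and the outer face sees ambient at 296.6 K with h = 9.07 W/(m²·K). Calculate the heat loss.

Q = 756 W

Treat each layer as a resistance in series:
  R_conv,in = 1/(hA) = 1/(1920·9.01) = 5.781×10^-5 K/W
  R_aluminium = L/(kA) = 0.00288/(189·9.01) = 1.691×10^-6 K/W
  R_calcium silicate = L/(kA) = 0.0722/(0.0536·9.01) = 0.1495 K/W
  R_conv,out = 1/(hA) = 1/(9.07·9.01) = 0.01224 K/W
ΣR = 5.781×10^-5 + 1.691×10^-6 + 0.1495 + 0.01224 = 0.1618 K/W
Q = ΔT/ΣR = (419 K − 296.6 K)/0.1618 = 756 W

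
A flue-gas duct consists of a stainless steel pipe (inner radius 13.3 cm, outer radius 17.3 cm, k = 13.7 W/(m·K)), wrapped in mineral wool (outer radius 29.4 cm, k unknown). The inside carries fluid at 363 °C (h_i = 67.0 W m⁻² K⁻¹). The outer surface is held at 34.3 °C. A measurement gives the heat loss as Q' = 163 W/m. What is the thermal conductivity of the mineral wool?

k = 0.0423 W/m·K

ΣR = ΔT/Q' = |363 − 34.3|/163 = 2.017 m·K/W
Known resistances:
  R'_conv,in = 1/(2πr h) = 1/(2π·0.133·67.0) = 0.01786 m·K/W
  R'_stainless steel = ln(0.173/0.133)/(2πk) = 0.2629/(2π·13.7) = 0.003055 m·K/W
R_mineral wool = ΣR − ΣR_known = 2.017 − 0.02091 = 1.996 m·K/W
ln(r₂/r₁)/(2πk) = 1.996 ⇒ k = 0.5303/(2π·1.996) = 0.0423 W/m·K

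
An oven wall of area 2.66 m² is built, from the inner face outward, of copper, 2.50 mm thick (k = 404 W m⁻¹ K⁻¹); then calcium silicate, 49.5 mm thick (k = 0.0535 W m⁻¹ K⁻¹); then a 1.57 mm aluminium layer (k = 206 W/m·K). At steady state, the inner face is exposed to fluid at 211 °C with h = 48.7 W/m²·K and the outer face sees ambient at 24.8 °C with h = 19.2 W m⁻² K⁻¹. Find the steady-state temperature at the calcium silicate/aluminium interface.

T = 34.5 °C

Resistance network (inner→outer):
  R_conv,in = 1/(hA) = 1/(48.7·2.66) = 0.007720 K/W
  R_copper = L/(kA) = 0.00250/(404·2.66) = 2.326×10^-6 K/W
  R_calcium silicate = L/(kA) = 0.0495/(0.0535·2.66) = 0.3478 K/W
  R_aluminium = L/(kA) = 0.00157/(206·2.66) = 2.865×10^-6 K/W
  R_conv,out = 1/(hA) = 1/(19.2·2.66) = 0.01958 K/W
ΣR = 0.007720 + 2.326×10^-6 + 0.3478 + 2.865×10^-6 + 0.01958 = 0.3751 K/W
Q = ΔT/ΣR = (211 °C − 24.8 °C)/0.3751 = 496.4 W
From the inner boundary to the calcium silicate/aluminium interface, ΣR_partial = 0.3555 K/W.
T_interface = T_in − Q·ΣR_partial = 211 °C − (496.4)(0.3555) = 34.5 °C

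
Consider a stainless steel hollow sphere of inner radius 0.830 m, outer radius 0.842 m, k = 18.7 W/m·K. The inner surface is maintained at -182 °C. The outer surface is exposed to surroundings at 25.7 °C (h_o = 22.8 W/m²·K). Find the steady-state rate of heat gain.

Series thermal resistances, inner to outer:
  R_stainless steel = (1/0.830 − 1/0.842)/(4πk) = 0.01717/(4π·18.7) = 7.307×10^-5 K/W
  R_conv,out = 1/(4πr²h) = 1/(4π·0.842²·22.8) = 0.004923 K/W
ΣR = 7.307×10^-5 + 0.004923 = 0.004996 K/W
Q = ΔT/ΣR = (-182 °C − 25.7 °C)/0.004996 = -41600 W
(Negative Q ⇒ heat flows inward; heat gain = 41600 W.)

Q = 41.6 kW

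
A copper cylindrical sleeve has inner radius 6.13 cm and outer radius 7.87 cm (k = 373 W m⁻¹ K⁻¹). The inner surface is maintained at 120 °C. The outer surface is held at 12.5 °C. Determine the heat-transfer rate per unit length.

Q' = 1010 kW/m

Q' = 2πk·ΔT/ln(r₂/r₁) = 2π × 373 × 107.5 / ln(0.0787/0.0613) = 1.01×10^6 W/m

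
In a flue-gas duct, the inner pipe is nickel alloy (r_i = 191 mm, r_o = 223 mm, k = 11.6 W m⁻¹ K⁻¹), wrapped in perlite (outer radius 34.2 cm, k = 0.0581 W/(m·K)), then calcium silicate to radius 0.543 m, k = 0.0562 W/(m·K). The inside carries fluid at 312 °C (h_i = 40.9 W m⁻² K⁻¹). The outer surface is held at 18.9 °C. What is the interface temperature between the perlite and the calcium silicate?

T = 172 °C

Series thermal resistances, inner to outer:
  R'_conv,in = 1/(2πr h) = 1/(2π·0.191·40.9) = 0.02037 m·K/W
  R'_nickel alloy = ln(0.223/0.191)/(2πk) = 0.1549/(2π·11.6) = 0.002125 m·K/W
  R'_perlite = ln(0.342/0.223)/(2πk) = 0.4276/(2π·0.0581) = 1.171 m·K/W
  R'_calcium silicate = ln(0.543/0.342)/(2πk) = 0.4623/(2π·0.0562) = 1.309 m·K/W
ΣR = 0.02037 + 0.002125 + 1.171 + 1.309 = 2.502 m·K/W
Q' = ΔT/ΣR = (312 °C − 18.9 °C)/2.502 = 117.1 W/m
From the inner boundary to the perlite/calcium silicate interface, ΣR_partial = 1.193 m·K/W.
T_interface = T_in − Q'·ΣR_partial = 312 °C − (117.1)(1.193) = 172 °C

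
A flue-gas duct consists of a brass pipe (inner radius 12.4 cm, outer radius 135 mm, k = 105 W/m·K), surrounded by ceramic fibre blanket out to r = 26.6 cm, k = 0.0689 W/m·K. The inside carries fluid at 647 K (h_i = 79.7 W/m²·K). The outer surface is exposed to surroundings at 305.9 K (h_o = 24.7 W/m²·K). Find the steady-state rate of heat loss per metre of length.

Series thermal resistances, inner to outer:
  R'_conv,in = 1/(2πr h) = 1/(2π·0.124·79.7) = 0.01610 m·K/W
  R'_brass = ln(0.135/0.124)/(2πk) = 0.08499/(2π·105) = 1.288×10^-4 m·K/W
  R'_ceramic fibre blanket = ln(0.266/0.135)/(2πk) = 0.6782/(2π·0.0689) = 1.567 m·K/W
  R'_conv,out = 1/(2πr h) = 1/(2π·0.266·24.7) = 0.02422 m·K/W
ΣR = 0.01610 + 1.288×10^-4 + 1.567 + 0.02422 = 1.607 m·K/W
Q' = ΔT/ΣR = (647 K − 305.9 K)/1.607 = 212 W/m

Q' = 212 W/m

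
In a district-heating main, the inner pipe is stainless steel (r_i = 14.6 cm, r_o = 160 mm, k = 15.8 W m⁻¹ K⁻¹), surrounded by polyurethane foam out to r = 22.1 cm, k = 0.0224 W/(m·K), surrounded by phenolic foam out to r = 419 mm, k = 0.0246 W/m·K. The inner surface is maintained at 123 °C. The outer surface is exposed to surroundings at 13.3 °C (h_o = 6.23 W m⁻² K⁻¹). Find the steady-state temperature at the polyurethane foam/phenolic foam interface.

Series thermal resistances, inner to outer:
  R'_stainless steel = ln(0.160/0.146)/(2πk) = 0.09157/(2π·15.8) = 9.224×10^-4 m·K/W
  R'_polyurethane foam = ln(0.221/0.160)/(2πk) = 0.3230/(2π·0.0224) = 2.295 m·K/W
  R'_phenolic foam = ln(0.419/0.221)/(2πk) = 0.6397/(2π·0.0246) = 4.139 m·K/W
  R'_conv,out = 1/(2πr h) = 1/(2π·0.419·6.23) = 0.06097 m·K/W
ΣR = 9.224×10^-4 + 2.295 + 4.139 + 0.06097 = 6.496 m·K/W
Q' = ΔT/ΣR = (123 °C − 13.3 °C)/6.496 = 16.89 W/m
From the inner boundary to the polyurethane foam/phenolic foam interface, ΣR_partial = 2.296 m·K/W.
T_interface = T_in − Q'·ΣR_partial = 123 °C − (16.89)(2.296) = 84.2 °C

T = 84.2 °C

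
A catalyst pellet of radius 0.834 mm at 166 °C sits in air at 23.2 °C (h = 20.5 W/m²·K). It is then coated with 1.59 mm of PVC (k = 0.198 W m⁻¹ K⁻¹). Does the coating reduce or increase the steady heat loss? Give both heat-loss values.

increases: 0.0256 → 0.146 W

Critical radius for a sphere: r_cr = 2k/h = 0.0193 m = 1.93 cm.
Outer radius after coating: r₂ = 8.34×10^-4 + 0.00159 = 0.002424 m.
Since r₁ < r_cr and r₂ ≤ r_cr, the coating moves toward the maximum at r_cr — heat loss rises.
Bare: R = 1/(4πr₁²h) = 5581 K/W; Q = 142.8/5581 = 0.0256 W.
Coated: R = R_cond + R_conv = 976.7 K/W; Q = 142.8/976.7 = 0.146 W.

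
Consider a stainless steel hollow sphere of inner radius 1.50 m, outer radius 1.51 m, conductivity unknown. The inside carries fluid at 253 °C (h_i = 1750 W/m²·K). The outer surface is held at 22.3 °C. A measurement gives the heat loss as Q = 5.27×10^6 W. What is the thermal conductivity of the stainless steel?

ΣR = ΔT/Q = |253 − 22.3|/5.27×10^6 = 4.378×10^-5 K/W
Known resistances:
  R_conv,in = 1/(4πr²h) = 1/(4π·1.50²·1750) = 2.021×10^-5 K/W
R_stainless steel = ΣR − ΣR_known = 4.378×10^-5 − 2.021×10^-5 = 2.357×10^-5 K/W
(1/r₁−1/r₂)/(4πk) = 2.357×10^-5 ⇒ k = 0.004415/(4π·2.357×10^-5) = 14.9 W/m·K

k = 14.9 W/m·K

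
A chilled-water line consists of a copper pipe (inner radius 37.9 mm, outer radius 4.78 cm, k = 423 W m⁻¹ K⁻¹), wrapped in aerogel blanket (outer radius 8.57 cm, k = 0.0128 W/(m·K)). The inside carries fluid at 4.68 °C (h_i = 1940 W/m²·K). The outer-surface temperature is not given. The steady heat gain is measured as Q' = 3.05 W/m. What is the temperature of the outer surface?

Series resistances:
  R'_conv,in = 1/(2πr h) = 1/(2π·0.0379·1940) = 0.002165 m·K/W
  R'_copper = ln(0.0478/0.0379)/(2πk) = 0.2321/(2π·423) = 8.732×10^-5 m·K/W
  R'_aerogel blanket = ln(0.0857/0.0478)/(2πk) = 0.5838/(2π·0.0128) = 7.259 m·K/W
ΣR = 7.262 m·K/W
ΔT = Q'·ΣR = 3.05 × 7.262 = 22.15 K
Heat flows inward, so T_out = T_in + ΔT = 4.68 + 22.15 = 26.8 °C

T_out = 26.8 °C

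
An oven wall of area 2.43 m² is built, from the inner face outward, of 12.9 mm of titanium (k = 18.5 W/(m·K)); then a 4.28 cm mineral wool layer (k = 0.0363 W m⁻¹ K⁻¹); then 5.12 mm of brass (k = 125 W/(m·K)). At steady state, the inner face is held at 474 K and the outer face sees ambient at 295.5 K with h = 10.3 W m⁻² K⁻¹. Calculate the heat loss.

Q = 340 W

Series thermal resistances, inner to outer:
  R_titanium = L/(kA) = 0.0129/(18.5·2.43) = 2.870×10^-4 K/W
  R_mineral wool = L/(kA) = 0.0428/(0.0363·2.43) = 0.4852 K/W
  R_brass = L/(kA) = 0.00512/(125·2.43) = 1.686×10^-5 K/W
  R_conv,out = 1/(hA) = 1/(10.3·2.43) = 0.03995 K/W
ΣR = 2.870×10^-4 + 0.4852 + 1.686×10^-5 + 0.03995 = 0.5255 K/W
Q = ΔT/ΣR = (474 K − 295.5 K)/0.5255 = 340 W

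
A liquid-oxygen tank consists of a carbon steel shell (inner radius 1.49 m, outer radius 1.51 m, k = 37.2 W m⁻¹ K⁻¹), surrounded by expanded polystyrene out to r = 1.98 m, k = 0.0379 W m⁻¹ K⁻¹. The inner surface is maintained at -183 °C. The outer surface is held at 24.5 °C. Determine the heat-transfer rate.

Q = 629 W

Treat each layer as a resistance in series:
  R_carbon steel = (1/1.49 − 1/1.51)/(4πk) = 0.008889/(4π·37.2) = 1.902×10^-5 K/W
  R_expanded polystyrene = (1/1.51 − 1/1.98)/(4πk) = 0.1572/(4π·0.0379) = 0.3301 K/W
ΣR = 1.902×10^-5 + 0.3301 = 0.3301 K/W
Q = ΔT/ΣR = (-183 °C − 24.5 °C)/0.3301 = -629 W
(Negative Q ⇒ heat flows inward; heat gain = 629 W.)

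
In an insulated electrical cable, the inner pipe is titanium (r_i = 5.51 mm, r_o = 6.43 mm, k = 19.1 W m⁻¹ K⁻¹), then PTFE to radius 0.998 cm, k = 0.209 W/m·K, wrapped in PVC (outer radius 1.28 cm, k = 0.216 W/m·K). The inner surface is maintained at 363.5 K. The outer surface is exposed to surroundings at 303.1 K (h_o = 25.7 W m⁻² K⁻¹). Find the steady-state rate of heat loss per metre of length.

Resistance network (inner→outer):
  R'_titanium = ln(0.00643/0.00551)/(2πk) = 0.1544/(2π·19.1) = 0.001287 m·K/W
  R'_PTFE = ln(0.00998/0.00643)/(2πk) = 0.4396/(2π·0.209) = 0.3348 m·K/W
  R'_PVC = ln(0.0128/0.00998)/(2πk) = 0.2489/(2π·0.216) = 0.1834 m·K/W
  R'_conv,out = 1/(2πr h) = 1/(2π·0.0128·25.7) = 0.4838 m·K/W
ΣR = 0.001287 + 0.3348 + 0.1834 + 0.4838 = 1.003 m·K/W
Q' = ΔT/ΣR = (363.5 K − 303.1 K)/1.003 = 60.2 W/m

Q' = 60.2 W/m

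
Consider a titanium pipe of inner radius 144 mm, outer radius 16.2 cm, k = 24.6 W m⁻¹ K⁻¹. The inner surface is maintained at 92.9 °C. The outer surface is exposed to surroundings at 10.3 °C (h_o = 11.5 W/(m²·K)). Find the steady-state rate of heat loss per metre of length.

Treat each layer as a resistance in series:
  R'_titanium = ln(0.162/0.144)/(2πk) = 0.1178/(2π·24.6) = 7.620×10^-4 m·K/W
  R'_conv,out = 1/(2πr h) = 1/(2π·0.162·11.5) = 0.08543 m·K/W
ΣR = 7.620×10^-4 + 0.08543 = 0.08619 m·K/W
Q' = ΔT/ΣR = (92.9 °C − 10.3 °C)/0.08619 = 958 W/m

Q' = 958 W/m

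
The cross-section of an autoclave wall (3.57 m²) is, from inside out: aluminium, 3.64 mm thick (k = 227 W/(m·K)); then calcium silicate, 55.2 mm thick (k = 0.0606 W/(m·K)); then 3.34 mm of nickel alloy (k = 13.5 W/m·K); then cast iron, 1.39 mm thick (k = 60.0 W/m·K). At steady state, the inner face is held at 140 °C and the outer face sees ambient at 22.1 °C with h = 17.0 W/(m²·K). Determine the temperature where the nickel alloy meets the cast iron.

T = 29.3 °C

Resistance network (inner→outer):
  R_aluminium = L/(kA) = 0.00364/(227·3.57) = 4.492×10^-6 K/W
  R_calcium silicate = L/(kA) = 0.0552/(0.0606·3.57) = 0.2552 K/W
  R_nickel alloy = L/(kA) = 0.00334/(13.5·3.57) = 6.930×10^-5 K/W
  R_cast iron = L/(kA) = 0.00139/(60.0·3.57) = 6.489×10^-6 K/W
  R_conv,out = 1/(hA) = 1/(17.0·3.57) = 0.01648 K/W
ΣR = 4.492×10^-6 + 0.2552 + 6.930×10^-5 + 6.489×10^-6 + 0.01648 = 0.2718 K/W
Q = ΔT/ΣR = (140 °C − 22.1 °C)/0.2718 = 433.8 W
From the inner boundary to the nickel alloy/cast iron interface, ΣR_partial = 0.2553 K/W.
T_interface = T_in − Q·ΣR_partial = 140 °C − (433.8)(0.2553) = 29.3 °C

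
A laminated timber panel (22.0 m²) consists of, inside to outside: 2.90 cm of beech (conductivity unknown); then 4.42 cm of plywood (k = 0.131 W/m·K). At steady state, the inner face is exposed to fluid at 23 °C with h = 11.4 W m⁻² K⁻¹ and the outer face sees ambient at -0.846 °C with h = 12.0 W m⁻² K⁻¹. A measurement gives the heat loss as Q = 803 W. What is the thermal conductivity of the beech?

ΣR = ΔT/Q = |23 − -0.846|/803 = 0.02970 K/W
Known resistances:
  R_conv,in = 1/(hA) = 1/(11.4·22.0) = 0.003987 K/W
  R_plywood = L/(kA) = 0.0442/(0.131·22.0) = 0.01534 K/W
  R_conv,out = 1/(hA) = 1/(12.0·22.0) = 0.003788 K/W
R_beech = ΣR − ΣR_known = 0.02970 − 0.02312 = 0.006580 K/W
L/(kA) = 0.006580 ⇒ k = 0.0290/(0.006580·22.0) = 0.200 W/m·K

k = 0.200 W/m·K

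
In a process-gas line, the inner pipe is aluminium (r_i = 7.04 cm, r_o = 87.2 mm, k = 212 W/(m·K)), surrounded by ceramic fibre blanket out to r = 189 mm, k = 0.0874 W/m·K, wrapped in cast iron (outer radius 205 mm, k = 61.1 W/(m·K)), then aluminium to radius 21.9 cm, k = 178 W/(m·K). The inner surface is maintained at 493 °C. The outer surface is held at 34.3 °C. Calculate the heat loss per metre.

Series thermal resistances, inner to outer:
  R'_aluminium = ln(0.0872/0.0704)/(2πk) = 0.2140/(2π·212) = 1.607×10^-4 m·K/W
  R'_ceramic fibre blanket = ln(0.189/0.0872)/(2πk) = 0.7735/(2π·0.0874) = 1.409 m·K/W
  R'_cast iron = ln(0.205/0.189)/(2πk) = 0.08126/(2π·61.1) = 2.117×10^-4 m·K/W
  R'_aluminium = ln(0.219/0.205)/(2πk) = 0.06606/(2π·178) = 5.907×10^-5 m·K/W
ΣR = 1.607×10^-4 + 1.409 + 2.117×10^-4 + 5.907×10^-5 = 1.409 m·K/W
Q' = ΔT/ΣR = (493 °C − 34.3 °C)/1.409 = 326 W/m

Q' = 326 W/m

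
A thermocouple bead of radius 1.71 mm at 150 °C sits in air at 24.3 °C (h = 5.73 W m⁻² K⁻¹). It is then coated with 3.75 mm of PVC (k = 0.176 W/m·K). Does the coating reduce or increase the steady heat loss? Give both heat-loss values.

Critical radius for a sphere: r_cr = 2k/h = 0.0614 m = 6.14 cm.
Outer radius after coating: r₂ = 0.00171 + 0.00375 = 0.00546 m.
Since r₁ < r_cr and r₂ ≤ r_cr, the coating moves toward the maximum at r_cr — heat loss rises.
Bare: R = 1/(4πr₁²h) = 4749 K/W; Q = 125.7/4749 = 0.0265 W.
Coated: R = R_cond + R_conv = 647.5 K/W; Q = 125.7/647.5 = 0.194 W.

increases: 0.0265 → 0.194 W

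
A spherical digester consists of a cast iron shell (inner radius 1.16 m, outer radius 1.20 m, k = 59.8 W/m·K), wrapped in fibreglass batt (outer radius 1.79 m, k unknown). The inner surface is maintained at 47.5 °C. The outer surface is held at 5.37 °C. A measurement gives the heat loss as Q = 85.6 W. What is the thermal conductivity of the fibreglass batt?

ΣR = ΔT/Q = |47.5 − 5.37|/85.6 = 0.4922 K/W
Known resistances:
  R_cast iron = (1/1.16 − 1/1.20)/(4πk) = 0.02874/(4π·59.8) = 3.824×10^-5 K/W
R_fibreglass batt = ΣR − ΣR_known = 0.4922 − 3.824×10^-5 = 0.4922 K/W
(1/r₁−1/r₂)/(4πk) = 0.4922 ⇒ k = 0.2747/(4π·0.4922) = 0.0444 W/m·K

k = 0.0444 W/m·K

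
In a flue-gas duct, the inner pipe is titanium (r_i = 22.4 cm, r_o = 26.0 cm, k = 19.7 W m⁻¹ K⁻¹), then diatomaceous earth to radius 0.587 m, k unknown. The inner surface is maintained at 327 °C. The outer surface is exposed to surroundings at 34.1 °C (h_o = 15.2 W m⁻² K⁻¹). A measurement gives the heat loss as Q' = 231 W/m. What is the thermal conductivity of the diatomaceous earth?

ΣR = ΔT/Q' = |327 − 34.1|/231 = 1.268 m·K/W
Known resistances:
  R'_titanium = ln(0.260/0.224)/(2πk) = 0.1490/(2π·19.7) = 0.001204 m·K/W
  R'_conv,out = 1/(2πr h) = 1/(2π·0.587·15.2) = 0.01784 m·K/W
R_diatomaceous earth = ΣR − ΣR_known = 1.268 − 0.01904 = 1.249 m·K/W
ln(r₂/r₁)/(2πk) = 1.249 ⇒ k = 0.8143/(2π·1.249) = 0.104 W/m·K

k = 0.104 W/m·K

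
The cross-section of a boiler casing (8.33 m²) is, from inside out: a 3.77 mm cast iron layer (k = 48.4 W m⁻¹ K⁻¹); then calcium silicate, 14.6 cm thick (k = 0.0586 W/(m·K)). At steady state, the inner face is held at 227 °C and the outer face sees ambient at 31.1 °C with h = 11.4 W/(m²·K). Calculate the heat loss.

Q = 633 W

Treat each layer as a resistance in series:
  R_cast iron = L/(kA) = 0.00377/(48.4·8.33) = 9.351×10^-6 K/W
  R_calcium silicate = L/(kA) = 0.146/(0.0586·8.33) = 0.2991 K/W
  R_conv,out = 1/(hA) = 1/(11.4·8.33) = 0.01053 K/W
ΣR = 9.351×10^-6 + 0.2991 + 0.01053 = 0.3096 K/W
Q = ΔT/ΣR = (227 °C − 31.1 °C)/0.3096 = 633 W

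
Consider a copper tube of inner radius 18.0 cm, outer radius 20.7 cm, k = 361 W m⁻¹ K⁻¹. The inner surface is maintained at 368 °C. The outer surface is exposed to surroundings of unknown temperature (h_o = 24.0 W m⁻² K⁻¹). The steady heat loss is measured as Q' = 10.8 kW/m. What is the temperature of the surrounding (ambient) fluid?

T_out = 21.3 °C

Series resistances:
  R'_copper = ln(0.207/0.180)/(2πk) = 0.1398/(2π·361) = 6.162×10^-5 m·K/W
  R'_conv,out = 1/(2πr h) = 1/(2π·0.207·24.0) = 0.03204 m·K/W
ΣR = 0.03210 m·K/W
ΔT = Q'·ΣR = 10800 × 0.03210 = 346.7 K
Heat flows outward, so T_out = T_in − ΔT = 368 − 346.7 = 21.3 °C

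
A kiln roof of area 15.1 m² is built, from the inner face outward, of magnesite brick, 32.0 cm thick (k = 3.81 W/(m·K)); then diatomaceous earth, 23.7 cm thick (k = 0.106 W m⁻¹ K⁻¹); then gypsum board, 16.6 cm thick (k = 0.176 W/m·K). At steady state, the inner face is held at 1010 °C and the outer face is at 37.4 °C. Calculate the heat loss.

Q = 4.50 kW

Treat each layer as a resistance in series:
  R_magnesite brick = L/(kA) = 0.320/(3.81·15.1) = 0.005562 K/W
  R_diatomaceous earth = L/(kA) = 0.237/(0.106·15.1) = 0.1481 K/W
  R_gypsum board = L/(kA) = 0.166/(0.176·15.1) = 0.06246 K/W
ΣR = 0.005562 + 0.1481 + 0.06246 = 0.2161 K/W
Q = ΔT/ΣR = (1010 °C − 37.4 °C)/0.2161 = 4500 W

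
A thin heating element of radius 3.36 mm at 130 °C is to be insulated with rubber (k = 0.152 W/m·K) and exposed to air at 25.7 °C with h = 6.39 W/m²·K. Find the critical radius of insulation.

For a cylinder, r_cr = k_ins/h = 0.152/6.39 = 0.0238 m = 2.38 cm

r_cr = 2.38 cm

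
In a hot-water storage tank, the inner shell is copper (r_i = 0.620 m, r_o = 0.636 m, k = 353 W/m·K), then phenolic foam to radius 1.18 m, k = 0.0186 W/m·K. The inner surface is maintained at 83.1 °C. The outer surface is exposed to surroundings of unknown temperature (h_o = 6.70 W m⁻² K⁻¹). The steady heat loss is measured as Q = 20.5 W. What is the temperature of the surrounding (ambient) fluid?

Sum the resistances:
  R_copper = (1/0.620 − 1/0.636)/(4πk) = 0.04058/(4π·353) = 9.147×10^-6 K/W
  R_phenolic foam = (1/0.636 − 1/1.18)/(4πk) = 0.7249/(4π·0.0186) = 3.101 K/W
  R_conv,out = 1/(4πr²h) = 1/(4π·1.18²·6.70) = 0.008530 K/W
ΣR = 3.110 K/W
ΔT = Q·ΣR = 20.5 × 3.110 = 63.75 K
Heat flows outward, so T_out = T_in − ΔT = 83.1 − 63.75 = 19.3 °C

T_out = 19.3 °C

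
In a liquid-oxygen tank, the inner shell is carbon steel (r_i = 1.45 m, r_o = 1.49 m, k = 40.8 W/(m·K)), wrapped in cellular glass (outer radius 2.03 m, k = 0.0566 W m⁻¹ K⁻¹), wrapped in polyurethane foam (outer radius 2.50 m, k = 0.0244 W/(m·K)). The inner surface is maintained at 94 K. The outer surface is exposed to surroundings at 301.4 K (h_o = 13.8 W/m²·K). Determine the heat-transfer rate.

Q = 374 W

Treat each layer as a resistance in series:
  R_carbon steel = (1/1.45 − 1/1.49)/(4πk) = 0.01851/(4π·40.8) = 3.611×10^-5 K/W
  R_cellular glass = (1/1.49 − 1/2.03)/(4πk) = 0.1785/(4π·0.0566) = 0.2510 K/W
  R_polyurethane foam = (1/2.03 − 1/2.50)/(4πk) = 0.09261/(4π·0.0244) = 0.3020 K/W
  R_conv,out = 1/(4πr²h) = 1/(4π·2.50²·13.8) = 9.226×10^-4 K/W
ΣR = 3.611×10^-5 + 0.2510 + 0.3020 + 9.226×10^-4 = 0.5540 K/W
Q = ΔT/ΣR = (94 K − 301.4 K)/0.5540 = -374 W
(Negative Q ⇒ heat flows inward; heat gain = 374 W.)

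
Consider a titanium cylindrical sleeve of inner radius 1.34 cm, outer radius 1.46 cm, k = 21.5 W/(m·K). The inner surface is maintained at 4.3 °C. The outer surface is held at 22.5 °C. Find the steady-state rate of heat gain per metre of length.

Q' = 28.7 kW/m

Q' = 2πk·ΔT/ln(r₂/r₁) = 2π × 21.5 × 18.2 / ln(0.0146/0.0134) = 28700 W/m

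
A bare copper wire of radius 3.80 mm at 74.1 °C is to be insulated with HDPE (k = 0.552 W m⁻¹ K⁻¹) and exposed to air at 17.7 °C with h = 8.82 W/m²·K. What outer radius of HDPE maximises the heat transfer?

For a cylinder, r_cr = k_ins/h = 0.552/8.82 = 0.0626 m = 6.26 cm

r_cr = 6.26 cm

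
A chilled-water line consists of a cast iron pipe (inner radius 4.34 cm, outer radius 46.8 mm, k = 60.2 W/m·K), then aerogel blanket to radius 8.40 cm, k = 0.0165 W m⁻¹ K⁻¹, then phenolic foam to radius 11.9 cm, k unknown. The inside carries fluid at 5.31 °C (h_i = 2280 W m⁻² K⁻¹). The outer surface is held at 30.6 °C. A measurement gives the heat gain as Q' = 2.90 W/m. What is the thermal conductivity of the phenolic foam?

ΣR = ΔT/Q' = |5.31 − 30.6|/2.90 = 8.721 m·K/W
Known resistances:
  R'_conv,in = 1/(2πr h) = 1/(2π·0.0434·2280) = 0.001608 m·K/W
  R'_cast iron = ln(0.0468/0.0434)/(2πk) = 0.07542/(2π·60.2) = 1.994×10^-4 m·K/W
  R'_aerogel blanket = ln(0.0840/0.0468)/(2πk) = 0.5849/(2π·0.0165) = 5.642 m·K/W
R_phenolic foam = ΣR − ΣR_known = 8.721 − 5.644 = 3.077 m·K/W
ln(r₂/r₁)/(2πk) = 3.077 ⇒ k = 0.3483/(2π·3.077) = 0.0180 W/m·K

k = 0.0180 W/m·K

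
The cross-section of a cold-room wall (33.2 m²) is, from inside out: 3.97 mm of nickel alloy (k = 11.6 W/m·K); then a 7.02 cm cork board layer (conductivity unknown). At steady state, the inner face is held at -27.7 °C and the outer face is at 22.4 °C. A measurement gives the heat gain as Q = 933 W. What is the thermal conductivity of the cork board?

k = 0.0394 W/m·K

ΣR = ΔT/Q = |-27.7 − 22.4|/933 = 0.05370 K/W
Known resistances:
  R_nickel alloy = L/(kA) = 0.00397/(11.6·33.2) = 1.031×10^-5 K/W
R_cork board = ΣR − ΣR_known = 0.05370 − 1.031×10^-5 = 0.05369 K/W
L/(kA) = 0.05369 ⇒ k = 0.0702/(0.05369·33.2) = 0.0394 W/m·K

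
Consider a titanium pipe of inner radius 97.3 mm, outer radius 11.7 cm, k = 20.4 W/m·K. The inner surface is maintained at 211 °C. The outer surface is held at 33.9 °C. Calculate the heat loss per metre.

Q' = 2πk·ΔT/ln(r₂/r₁) = 2π × 20.4 × 177.1 / ln(0.117/0.0973) = 1.23×10^5 W/m

Q' = 123 kW/m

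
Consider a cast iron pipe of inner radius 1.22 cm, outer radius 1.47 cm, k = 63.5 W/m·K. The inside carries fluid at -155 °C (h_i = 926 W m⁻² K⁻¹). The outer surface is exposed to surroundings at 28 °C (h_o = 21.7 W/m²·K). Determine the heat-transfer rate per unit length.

Q' = 356 W/m

Treat each layer as a resistance in series:
  R'_conv,in = 1/(2πr h) = 1/(2π·0.0122·926) = 0.01409 m·K/W
  R'_cast iron = ln(0.0147/0.0122)/(2πk) = 0.1864/(2π·63.5) = 4.672×10^-4 m·K/W
  R'_conv,out = 1/(2πr h) = 1/(2π·0.0147·21.7) = 0.4989 m·K/W
ΣR = 0.01409 + 4.672×10^-4 + 0.4989 = 0.5135 m·K/W
Q' = ΔT/ΣR = (-155 °C − 28 °C)/0.5135 = -356 W/m
(Negative Q' ⇒ heat flows inward; heat gain = 356 W/m.)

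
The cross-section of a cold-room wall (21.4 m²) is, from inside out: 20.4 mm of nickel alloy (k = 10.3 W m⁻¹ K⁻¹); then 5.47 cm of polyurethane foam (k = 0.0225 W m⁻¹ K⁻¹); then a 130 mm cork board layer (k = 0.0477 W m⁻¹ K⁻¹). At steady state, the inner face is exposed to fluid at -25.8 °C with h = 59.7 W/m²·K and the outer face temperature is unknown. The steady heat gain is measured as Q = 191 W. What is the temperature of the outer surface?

Sum the resistances:
  R_conv,in = 1/(hA) = 1/(59.7·21.4) = 7.827×10^-4 K/W
  R_nickel alloy = L/(kA) = 0.0204/(10.3·21.4) = 9.255×10^-5 K/W
  R_polyurethane foam = L/(kA) = 0.0547/(0.0225·21.4) = 0.1136 K/W
  R_cork board = L/(kA) = 0.130/(0.0477·21.4) = 0.1274 K/W
ΣR = 0.2418 K/W
ΔT = Q·ΣR = 191 × 0.2418 = 46.18 K
Heat flows inward, so T_out = T_in + ΔT = -25.8 + 46.18 = 20.4 °C

T_out = 20.4 °C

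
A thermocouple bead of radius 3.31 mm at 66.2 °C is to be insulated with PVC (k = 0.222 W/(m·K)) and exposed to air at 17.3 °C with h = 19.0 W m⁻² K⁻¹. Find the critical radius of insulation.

For a sphere, r_cr = 2k_ins/h = 2·0.222/19.0 = 0.0234 m = 2.34 cm

r_cr = 2.34 cm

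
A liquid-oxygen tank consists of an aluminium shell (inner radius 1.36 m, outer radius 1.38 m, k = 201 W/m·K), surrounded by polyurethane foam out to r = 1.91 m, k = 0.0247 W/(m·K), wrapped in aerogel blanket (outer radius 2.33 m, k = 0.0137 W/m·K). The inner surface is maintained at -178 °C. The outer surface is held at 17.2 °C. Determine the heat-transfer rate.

Q = 163 W

Resistance network (inner→outer):
  R_aluminium = (1/1.36 − 1/1.38)/(4πk) = 0.01066/(4π·201) = 4.219×10^-6 K/W
  R_polyurethane foam = (1/1.38 − 1/1.91)/(4πk) = 0.2011/(4π·0.0247) = 0.6478 K/W
  R_aerogel blanket = (1/1.91 − 1/2.33)/(4πk) = 0.09438/(4π·0.0137) = 0.5482 K/W
ΣR = 4.219×10^-6 + 0.6478 + 0.5482 = 1.196 K/W
Q = ΔT/ΣR = (-178 °C − 17.2 °C)/1.196 = -163 W
(Negative Q ⇒ heat flows inward; heat gain = 163 W.)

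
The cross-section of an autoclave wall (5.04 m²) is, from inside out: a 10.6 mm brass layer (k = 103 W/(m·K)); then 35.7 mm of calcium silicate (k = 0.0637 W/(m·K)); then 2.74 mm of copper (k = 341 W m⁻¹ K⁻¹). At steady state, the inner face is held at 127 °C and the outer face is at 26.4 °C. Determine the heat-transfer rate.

Resistance network (inner→outer):
  R_brass = L/(kA) = 0.0106/(103·5.04) = 2.042×10^-5 K/W
  R_calcium silicate = L/(kA) = 0.0357/(0.0637·5.04) = 0.1112 K/W
  R_copper = L/(kA) = 0.00274/(341·5.04) = 1.594×10^-6 K/W
ΣR = 2.042×10^-5 + 0.1112 + 1.594×10^-6 = 0.1112 K/W
Q = ΔT/ΣR = (127 °C − 26.4 °C)/0.1112 = 905 W

Q = 905 W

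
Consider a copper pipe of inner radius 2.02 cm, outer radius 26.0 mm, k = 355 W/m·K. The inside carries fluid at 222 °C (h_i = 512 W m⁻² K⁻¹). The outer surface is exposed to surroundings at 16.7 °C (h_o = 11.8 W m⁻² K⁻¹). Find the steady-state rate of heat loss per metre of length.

Resistance network (inner→outer):
  R'_conv,in = 1/(2πr h) = 1/(2π·0.0202·512) = 0.01539 m·K/W
  R'_copper = ln(0.0260/0.0202)/(2πk) = 0.2524/(2π·355) = 1.132×10^-4 m·K/W
  R'_conv,out = 1/(2πr h) = 1/(2π·0.0260·11.8) = 0.5188 m·K/W
ΣR = 0.01539 + 1.132×10^-4 + 0.5188 = 0.5343 m·K/W
Q' = ΔT/ΣR = (222 °C − 16.7 °C)/0.5343 = 384 W/m

Q' = 384 W/m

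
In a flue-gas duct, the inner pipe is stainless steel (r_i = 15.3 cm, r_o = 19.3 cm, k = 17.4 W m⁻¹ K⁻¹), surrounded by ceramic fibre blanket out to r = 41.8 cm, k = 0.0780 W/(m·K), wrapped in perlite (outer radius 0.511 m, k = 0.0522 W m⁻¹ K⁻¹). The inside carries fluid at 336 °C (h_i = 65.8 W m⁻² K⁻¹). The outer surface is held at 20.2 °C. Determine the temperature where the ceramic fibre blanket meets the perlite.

T = 108 °C

Resistance network (inner→outer):
  R'_conv,in = 1/(2πr h) = 1/(2π·0.153·65.8) = 0.01581 m·K/W
  R'_stainless steel = ln(0.193/0.153)/(2πk) = 0.2323/(2π·17.4) = 0.002124 m·K/W
  R'_ceramic fibre blanket = ln(0.418/0.193)/(2πk) = 0.7728/(2π·0.0780) = 1.577 m·K/W
  R'_perlite = ln(0.511/0.418)/(2πk) = 0.2009/(2π·0.0522) = 0.6125 m·K/W
ΣR = 0.01581 + 0.002124 + 1.577 + 0.6125 = 2.207 m·K/W
Q' = ΔT/ΣR = (336 °C − 20.2 °C)/2.207 = 143.1 W/m
From the inner boundary to the ceramic fibre blanket/perlite interface, ΣR_partial = 1.595 m·K/W.
T_interface = T_in − Q'·ΣR_partial = 336 °C − (143.1)(1.595) = 108 °C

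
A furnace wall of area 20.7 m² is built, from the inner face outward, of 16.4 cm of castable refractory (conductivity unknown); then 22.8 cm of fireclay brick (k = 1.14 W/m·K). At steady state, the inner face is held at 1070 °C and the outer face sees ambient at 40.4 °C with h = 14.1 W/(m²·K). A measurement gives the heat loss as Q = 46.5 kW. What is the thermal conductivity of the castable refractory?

k = 0.875 W/m·K

ΣR = ΔT/Q = |1070 − 40.4|/46500 = 0.02214 K/W
Known resistances:
  R_fireclay brick = L/(kA) = 0.228/(1.14·20.7) = 0.009662 K/W
  R_conv,out = 1/(hA) = 1/(14.1·20.7) = 0.003426 K/W
R_castable refractory = ΣR − ΣR_known = 0.02214 − 0.01309 = 0.009050 K/W
L/(kA) = 0.009050 ⇒ k = 0.164/(0.009050·20.7) = 0.875 W/m·K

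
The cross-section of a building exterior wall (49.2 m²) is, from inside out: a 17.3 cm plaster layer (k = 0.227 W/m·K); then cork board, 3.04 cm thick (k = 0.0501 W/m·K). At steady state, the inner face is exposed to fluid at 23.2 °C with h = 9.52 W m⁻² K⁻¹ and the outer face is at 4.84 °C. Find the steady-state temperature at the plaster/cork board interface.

Treat each layer as a resistance in series:
  R_conv,in = 1/(hA) = 1/(9.52·49.2) = 0.002135 K/W
  R_plaster = L/(kA) = 0.173/(0.227·49.2) = 0.01549 K/W
  R_cork board = L/(kA) = 0.0304/(0.0501·49.2) = 0.01233 K/W
ΣR = 0.002135 + 0.01549 + 0.01233 = 0.02996 K/W
Q = ΔT/ΣR = (23.2 °C − 4.84 °C)/0.02996 = 612.8 W
From the inner boundary to the plaster/cork board interface, ΣR_partial = 0.01763 K/W.
T_interface = T_in − Q·ΣR_partial = 23.2 °C − (612.8)(0.01763) = 12.4 °C

T = 12.4 °C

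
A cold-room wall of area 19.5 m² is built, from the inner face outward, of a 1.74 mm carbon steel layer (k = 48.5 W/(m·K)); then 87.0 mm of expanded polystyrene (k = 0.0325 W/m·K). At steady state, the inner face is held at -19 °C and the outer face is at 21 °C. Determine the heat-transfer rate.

Q = 291 W

Resistance network (inner→outer):
  R_carbon steel = L/(kA) = 0.00174/(48.5·19.5) = 1.840×10^-6 K/W
  R_expanded polystyrene = L/(kA) = 0.0870/(0.0325·19.5) = 0.1373 K/W
ΣR = 1.840×10^-6 + 0.1373 = 0.1373 K/W
Q = ΔT/ΣR = (-19 °C − 21 °C)/0.1373 = -291 W
(Negative Q ⇒ heat flows inward; heat gain = 291 W.)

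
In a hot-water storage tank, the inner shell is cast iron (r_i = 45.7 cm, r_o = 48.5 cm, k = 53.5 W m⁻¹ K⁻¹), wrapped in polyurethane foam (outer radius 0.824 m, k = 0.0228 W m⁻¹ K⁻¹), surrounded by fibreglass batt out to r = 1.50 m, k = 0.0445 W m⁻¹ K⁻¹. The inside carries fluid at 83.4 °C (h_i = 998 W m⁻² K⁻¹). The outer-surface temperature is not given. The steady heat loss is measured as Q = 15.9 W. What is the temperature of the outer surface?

T_out = 20.8 °C

Sum the resistances:
  R_conv,in = 1/(4πr²h) = 1/(4π·0.457²·998) = 3.818×10^-4 K/W
  R_cast iron = (1/0.457 − 1/0.485)/(4πk) = 0.1263/(4π·53.5) = 1.879×10^-4 K/W
  R_polyurethane foam = (1/0.485 − 1/0.824)/(4πk) = 0.8483/(4π·0.0228) = 2.961 K/W
  R_fibreglass batt = (1/0.824 − 1/1.50)/(4πk) = 0.5469/(4π·0.0445) = 0.9780 K/W
ΣR = 3.939 K/W
ΔT = Q·ΣR = 15.9 × 3.939 = 62.63 K
Heat flows outward, so T_out = T_in − ΔT = 83.4 − 62.63 = 20.8 °C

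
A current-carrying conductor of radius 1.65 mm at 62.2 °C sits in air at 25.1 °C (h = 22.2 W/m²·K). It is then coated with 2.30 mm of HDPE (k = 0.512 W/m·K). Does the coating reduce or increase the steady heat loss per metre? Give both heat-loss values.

increases: 8.54 → 17.8 W/m

Critical radius for a cylinder: r_cr = k/h = 0.0231 m = 2.31 cm.
Outer radius after coating: r₂ = 0.00165 + 0.00230 = 0.00395 m.
Since r₁ < r_cr and r₂ ≤ r_cr, the coating moves toward the maximum at r_cr — heat loss rises.
Bare: R = 1/(2πr₁h) = 4.345 m·K/W; Q = 37.1/4.345 = 8.54 W/m.
Coated: R = R_cond + R_conv = 2.086 m·K/W; Q = 37.1/2.086 = 17.8 W/m.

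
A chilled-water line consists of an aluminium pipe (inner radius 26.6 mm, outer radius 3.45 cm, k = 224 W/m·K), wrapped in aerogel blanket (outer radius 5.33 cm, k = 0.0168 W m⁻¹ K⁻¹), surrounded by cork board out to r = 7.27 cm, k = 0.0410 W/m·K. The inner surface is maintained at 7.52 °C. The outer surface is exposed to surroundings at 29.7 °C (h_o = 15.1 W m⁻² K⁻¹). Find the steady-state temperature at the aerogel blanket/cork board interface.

Resistance network (inner→outer):
  R'_aluminium = ln(0.0345/0.0266)/(2πk) = 0.2600/(2π·224) = 1.848×10^-4 m·K/W
  R'_aerogel blanket = ln(0.0533/0.0345)/(2πk) = 0.4350/(2π·0.0168) = 4.121 m·K/W
  R'_cork board = ln(0.0727/0.0533)/(2πk) = 0.3104/(2π·0.0410) = 1.205 m·K/W
  R'_conv,out = 1/(2πr h) = 1/(2π·0.0727·15.1) = 0.1450 m·K/W
ΣR = 1.848×10^-4 + 4.121 + 1.205 + 0.1450 = 5.471 m·K/W
Q' = ΔT/ΣR = (7.52 °C − 29.7 °C)/5.471 = -4.054 W/m
From the inner boundary to the aerogel blanket/cork board interface, ΣR_partial = 4.121 m·K/W.
T_interface = T_in − Q'·ΣR_partial = 7.52 °C − (-4.054)(4.121) = 24.2 °C

T = 24.2 °C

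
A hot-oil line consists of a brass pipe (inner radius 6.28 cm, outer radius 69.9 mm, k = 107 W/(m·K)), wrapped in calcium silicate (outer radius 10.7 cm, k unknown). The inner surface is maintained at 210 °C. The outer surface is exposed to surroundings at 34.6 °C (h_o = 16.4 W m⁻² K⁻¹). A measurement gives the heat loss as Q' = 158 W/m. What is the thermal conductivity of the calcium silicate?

k = 0.0665 W/m·K

ΣR = ΔT/Q' = |210 − 34.6|/158 = 1.110 m·K/W
Known resistances:
  R'_brass = ln(0.0699/0.0628)/(2πk) = 0.1071/(2π·107) = 1.593×10^-4 m·K/W
  R'_conv,out = 1/(2πr h) = 1/(2π·0.107·16.4) = 0.09070 m·K/W
R_calcium silicate = ΣR − ΣR_known = 1.110 − 0.09086 = 1.019 m·K/W
ln(r₂/r₁)/(2πk) = 1.019 ⇒ k = 0.4258/(2π·1.019) = 0.0665 W/m·K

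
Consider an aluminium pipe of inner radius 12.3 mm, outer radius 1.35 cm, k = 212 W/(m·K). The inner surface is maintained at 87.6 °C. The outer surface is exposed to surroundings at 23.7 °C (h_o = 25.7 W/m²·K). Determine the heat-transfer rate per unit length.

Resistance network (inner→outer):
  R'_aluminium = ln(0.0135/0.0123)/(2πk) = 0.09309/(2π·212) = 6.989×10^-5 m·K/W
  R'_conv,out = 1/(2πr h) = 1/(2π·0.0135·25.7) = 0.4587 m·K/W
ΣR = 6.989×10^-5 + 0.4587 = 0.4588 m·K/W
Q' = ΔT/ΣR = (87.6 °C − 23.7 °C)/0.4588 = 139 W/m

Q' = 139 W/m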